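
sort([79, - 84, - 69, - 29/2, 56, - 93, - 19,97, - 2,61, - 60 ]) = [ - 93,-84, - 69, - 60, - 19, - 29/2,-2,56,61,79,97]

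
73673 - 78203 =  - 4530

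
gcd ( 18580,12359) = 1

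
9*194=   1746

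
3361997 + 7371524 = 10733521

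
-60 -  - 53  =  -7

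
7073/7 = 7073/7= 1010.43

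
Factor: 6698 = 2^1*17^1*197^1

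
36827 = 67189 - 30362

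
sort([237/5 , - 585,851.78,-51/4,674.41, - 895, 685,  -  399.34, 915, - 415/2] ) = [-895, - 585 ,-399.34, - 415/2, - 51/4,237/5,674.41,685 , 851.78  ,  915]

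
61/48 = 1+ 13/48 = 1.27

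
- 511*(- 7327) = 3744097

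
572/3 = 190  +  2/3=190.67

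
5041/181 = 5041/181 = 27.85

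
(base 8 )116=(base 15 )53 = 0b1001110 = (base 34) 2a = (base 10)78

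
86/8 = 10+3/4 = 10.75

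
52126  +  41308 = 93434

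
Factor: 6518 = 2^1*3259^1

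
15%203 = 15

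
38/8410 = 19/4205  =  0.00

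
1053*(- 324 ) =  - 341172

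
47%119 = 47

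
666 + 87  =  753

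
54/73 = 54/73=0.74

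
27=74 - 47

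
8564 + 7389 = 15953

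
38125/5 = 7625 = 7625.00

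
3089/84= 36 + 65/84 = 36.77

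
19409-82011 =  - 62602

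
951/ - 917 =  - 951/917 = - 1.04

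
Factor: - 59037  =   - 3^1*11^1*1789^1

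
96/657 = 32/219 = 0.15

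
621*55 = 34155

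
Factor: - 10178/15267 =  -2/3 = - 2^1*3^( -1)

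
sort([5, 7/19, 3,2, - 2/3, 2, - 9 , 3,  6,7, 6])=[-9, - 2/3, 7/19, 2,2 , 3 , 3,5, 6, 6, 7] 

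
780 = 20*39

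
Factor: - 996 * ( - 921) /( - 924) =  - 3^1*7^( - 1 )*11^( - 1)*83^1*307^1 = - 76443/77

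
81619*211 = 17221609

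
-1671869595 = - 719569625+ - 952299970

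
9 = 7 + 2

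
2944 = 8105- 5161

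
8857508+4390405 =13247913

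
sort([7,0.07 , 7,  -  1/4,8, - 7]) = [ - 7, - 1/4,0.07 , 7,7, 8]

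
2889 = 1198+1691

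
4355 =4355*1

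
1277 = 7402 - 6125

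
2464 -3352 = - 888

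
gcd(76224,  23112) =24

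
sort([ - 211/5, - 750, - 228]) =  [ - 750, - 228, - 211/5]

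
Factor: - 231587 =-23^1*10069^1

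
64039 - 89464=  - 25425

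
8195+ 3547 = 11742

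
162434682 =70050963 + 92383719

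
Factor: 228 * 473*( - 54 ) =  - 5823576 = -2^3 * 3^4*11^1 * 19^1*43^1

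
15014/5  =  15014/5 = 3002.80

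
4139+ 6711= 10850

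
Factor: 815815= 5^1  *7^1*11^1*13^1*163^1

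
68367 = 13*5259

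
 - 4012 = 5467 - 9479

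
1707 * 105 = 179235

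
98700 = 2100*47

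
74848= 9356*8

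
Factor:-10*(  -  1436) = 2^3*5^1*359^1 = 14360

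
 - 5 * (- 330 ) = 1650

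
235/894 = 235/894 = 0.26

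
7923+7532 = 15455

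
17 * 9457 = 160769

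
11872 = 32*371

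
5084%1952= 1180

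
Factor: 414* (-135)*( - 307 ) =17158230 = 2^1*3^5*5^1*23^1*307^1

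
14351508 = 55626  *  258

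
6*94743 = 568458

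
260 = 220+40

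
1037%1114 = 1037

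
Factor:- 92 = -2^2*23^1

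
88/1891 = 88/1891 = 0.05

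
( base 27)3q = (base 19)5C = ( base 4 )1223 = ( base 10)107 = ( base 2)1101011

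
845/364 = 2 + 9/28 = 2.32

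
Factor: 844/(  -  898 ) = -422/449=   - 2^1*  211^1*449^(  -  1)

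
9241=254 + 8987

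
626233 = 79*7927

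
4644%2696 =1948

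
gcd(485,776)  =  97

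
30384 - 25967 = 4417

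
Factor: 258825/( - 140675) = -609/331 = -  3^1*7^1*29^1*331^( - 1)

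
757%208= 133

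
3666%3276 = 390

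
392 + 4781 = 5173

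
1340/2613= 20/39=   0.51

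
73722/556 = 132+ 165/278 = 132.59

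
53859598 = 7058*7631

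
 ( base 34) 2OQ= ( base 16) c52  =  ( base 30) 3f4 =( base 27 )48M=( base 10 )3154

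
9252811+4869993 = 14122804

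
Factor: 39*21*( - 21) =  - 3^3*7^2*13^1 = - 17199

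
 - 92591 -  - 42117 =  - 50474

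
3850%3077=773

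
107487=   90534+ 16953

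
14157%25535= 14157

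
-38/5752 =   -  19/2876 = - 0.01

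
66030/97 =680+70/97 = 680.72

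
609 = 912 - 303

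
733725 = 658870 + 74855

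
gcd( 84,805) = 7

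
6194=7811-1617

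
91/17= 5 + 6/17= 5.35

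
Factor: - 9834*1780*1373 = - 2^3*3^1*5^1* 11^1*89^1*149^1*  1373^1=- 24033705960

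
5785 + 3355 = 9140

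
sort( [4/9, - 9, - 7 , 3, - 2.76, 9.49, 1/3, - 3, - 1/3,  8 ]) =[ - 9, - 7,-3 ,-2.76 , - 1/3,1/3, 4/9, 3, 8, 9.49]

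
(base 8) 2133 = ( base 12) 78B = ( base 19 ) 31D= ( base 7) 3152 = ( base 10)1115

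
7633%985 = 738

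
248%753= 248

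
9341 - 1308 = 8033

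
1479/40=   1479/40 = 36.98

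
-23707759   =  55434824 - 79142583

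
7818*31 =242358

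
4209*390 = 1641510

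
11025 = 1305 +9720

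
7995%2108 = 1671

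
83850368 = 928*90356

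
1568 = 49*32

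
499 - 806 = - 307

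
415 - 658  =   - 243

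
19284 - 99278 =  - 79994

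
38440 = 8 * 4805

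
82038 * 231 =18950778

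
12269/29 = 423 + 2/29 = 423.07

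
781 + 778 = 1559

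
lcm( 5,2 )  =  10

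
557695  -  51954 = 505741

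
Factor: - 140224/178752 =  - 313/399 = - 3^( - 1)*7^ (-1) * 19^ ( - 1)*313^1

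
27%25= 2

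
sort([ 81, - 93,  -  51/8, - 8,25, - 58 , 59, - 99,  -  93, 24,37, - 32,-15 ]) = [ - 99, - 93, - 93 ,-58,  -  32,- 15, - 8, - 51/8,24,25, 37,59, 81 ]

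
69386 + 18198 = 87584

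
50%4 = 2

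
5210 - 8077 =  - 2867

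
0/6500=0=0.00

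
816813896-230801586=586012310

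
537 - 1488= - 951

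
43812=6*7302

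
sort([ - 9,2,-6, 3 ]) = [ - 9,-6,2  ,  3 ]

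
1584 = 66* 24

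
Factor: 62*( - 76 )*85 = -2^3*5^1*17^1*19^1*31^1= - 400520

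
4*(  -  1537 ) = -6148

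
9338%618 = 68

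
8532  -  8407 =125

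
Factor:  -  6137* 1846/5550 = - 3^ ( - 1 ) * 5^(- 2 )*13^1 * 17^1*19^2*37^( - 1 ) * 71^1 = - 5664451/2775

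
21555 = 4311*5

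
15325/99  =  154 + 79/99 = 154.80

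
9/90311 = 9/90311= 0.00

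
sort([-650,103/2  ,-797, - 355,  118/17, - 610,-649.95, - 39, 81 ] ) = [ -797, - 650, - 649.95,-610, - 355, - 39, 118/17,103/2,81]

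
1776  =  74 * 24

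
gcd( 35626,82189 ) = 1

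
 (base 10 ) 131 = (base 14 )95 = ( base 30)4b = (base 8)203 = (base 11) 10a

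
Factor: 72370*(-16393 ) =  -2^1*5^1* 13^2*97^1 * 7237^1 = - 1186361410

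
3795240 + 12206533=16001773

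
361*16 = 5776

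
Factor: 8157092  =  2^2*31^1*157^1*419^1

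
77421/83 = 77421/83= 932.78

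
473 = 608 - 135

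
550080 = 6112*90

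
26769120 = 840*31868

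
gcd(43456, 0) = 43456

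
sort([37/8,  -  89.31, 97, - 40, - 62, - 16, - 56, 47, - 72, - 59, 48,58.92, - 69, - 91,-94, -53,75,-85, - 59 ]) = [ - 94, - 91,-89.31, - 85,  -  72, - 69, - 62, - 59, - 59, - 56,  -  53,-40, - 16,37/8  ,  47, 48,  58.92, 75, 97 ] 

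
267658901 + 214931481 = 482590382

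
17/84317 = 17/84317 = 0.00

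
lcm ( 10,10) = 10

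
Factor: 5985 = 3^2*5^1*7^1*19^1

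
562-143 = 419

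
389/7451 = 389/7451 = 0.05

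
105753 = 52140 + 53613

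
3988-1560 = 2428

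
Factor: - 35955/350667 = -85/829 = - 5^1*17^1 * 829^( - 1 ) 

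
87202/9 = 87202/9= 9689.11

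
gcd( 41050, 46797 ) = 821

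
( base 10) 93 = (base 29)36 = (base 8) 135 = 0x5D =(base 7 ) 162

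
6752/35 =6752/35 = 192.91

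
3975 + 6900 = 10875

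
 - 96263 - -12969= - 83294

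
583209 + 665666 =1248875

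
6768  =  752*9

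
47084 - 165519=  - 118435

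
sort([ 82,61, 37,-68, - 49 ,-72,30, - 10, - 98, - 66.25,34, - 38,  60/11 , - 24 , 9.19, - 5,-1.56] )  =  [ - 98 , -72, - 68, - 66.25, - 49, - 38, - 24, - 10, - 5, - 1.56,60/11, 9.19, 30 , 34,37, 61,82 ] 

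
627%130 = 107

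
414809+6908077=7322886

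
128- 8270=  - 8142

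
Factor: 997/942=2^( - 1)*3^(- 1 )*157^( - 1 ) * 997^1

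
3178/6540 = 1589/3270 = 0.49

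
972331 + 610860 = 1583191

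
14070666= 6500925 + 7569741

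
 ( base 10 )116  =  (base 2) 1110100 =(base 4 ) 1310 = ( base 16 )74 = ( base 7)224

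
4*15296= 61184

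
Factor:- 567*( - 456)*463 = 119709576=2^3*3^5*7^1*19^1*463^1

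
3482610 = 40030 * 87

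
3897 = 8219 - 4322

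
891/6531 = 297/2177 = 0.14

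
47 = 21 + 26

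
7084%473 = 462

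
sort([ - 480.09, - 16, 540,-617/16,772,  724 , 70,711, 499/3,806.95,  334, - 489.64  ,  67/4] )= [ - 489.64, - 480.09, - 617/16 , - 16,67/4,70, 499/3,334, 540,711,724,772,806.95]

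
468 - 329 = 139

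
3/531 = 1/177=0.01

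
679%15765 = 679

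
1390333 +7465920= 8856253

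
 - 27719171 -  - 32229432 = 4510261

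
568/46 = 12+8/23  =  12.35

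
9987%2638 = 2073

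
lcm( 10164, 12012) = 132132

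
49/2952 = 49/2952 = 0.02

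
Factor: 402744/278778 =2^2*173^1*479^ (-1 ) = 692/479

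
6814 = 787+6027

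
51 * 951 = 48501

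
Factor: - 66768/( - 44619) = 2^4 * 13^1*139^( - 1) =208/139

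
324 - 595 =-271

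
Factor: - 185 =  - 5^1*37^1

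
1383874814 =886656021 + 497218793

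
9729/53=183  +  30/53 = 183.57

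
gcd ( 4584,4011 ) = 573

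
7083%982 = 209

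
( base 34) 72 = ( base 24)a0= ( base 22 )AK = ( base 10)240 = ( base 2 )11110000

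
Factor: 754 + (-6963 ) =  - 6209 = -7^1 * 887^1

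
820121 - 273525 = 546596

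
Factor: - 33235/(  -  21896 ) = 2^(-3)*5^1*7^ ( - 1) * 17^1 = 85/56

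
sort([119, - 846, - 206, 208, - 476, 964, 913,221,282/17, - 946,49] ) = [ - 946, - 846,-476 ,-206,  282/17, 49,  119, 208,221, 913,964]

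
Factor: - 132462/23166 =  - 3^( - 1)*13^ ( - 1 ) *223^1  =  -223/39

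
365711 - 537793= - 172082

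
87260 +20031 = 107291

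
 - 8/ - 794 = 4/397 = 0.01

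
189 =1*189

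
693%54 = 45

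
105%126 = 105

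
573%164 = 81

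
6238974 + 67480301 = 73719275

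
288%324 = 288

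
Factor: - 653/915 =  - 3^(-1 )*5^( - 1 ) * 61^( - 1)*653^1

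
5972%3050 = 2922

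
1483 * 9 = 13347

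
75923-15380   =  60543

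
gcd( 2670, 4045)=5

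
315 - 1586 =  - 1271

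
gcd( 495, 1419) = 33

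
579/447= 1 + 44/149 = 1.30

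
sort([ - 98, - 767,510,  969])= [ -767, - 98, 510, 969]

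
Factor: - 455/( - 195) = 3^(  -  1 )*7^1= 7/3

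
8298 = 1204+7094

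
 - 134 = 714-848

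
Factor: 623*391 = 7^1* 17^1*23^1*89^1= 243593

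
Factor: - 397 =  - 397^1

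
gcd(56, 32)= 8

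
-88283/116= - 762 +109/116   =  -761.06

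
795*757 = 601815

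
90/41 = 90/41  =  2.20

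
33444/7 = 4777  +  5/7 = 4777.71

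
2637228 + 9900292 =12537520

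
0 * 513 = 0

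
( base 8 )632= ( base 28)ei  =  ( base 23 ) HJ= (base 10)410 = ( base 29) E4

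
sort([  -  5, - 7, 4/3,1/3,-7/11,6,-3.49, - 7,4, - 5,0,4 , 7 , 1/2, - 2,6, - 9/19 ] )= [ - 7, - 7,  -  5, - 5, - 3.49 , - 2, - 7/11, - 9/19,0 , 1/3, 1/2,4/3, 4,  4, 6,6,7 ] 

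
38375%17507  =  3361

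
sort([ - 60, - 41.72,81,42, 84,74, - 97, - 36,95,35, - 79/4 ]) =[ - 97, - 60 , - 41.72, - 36,-79/4,35,42,74,81 , 84  ,  95 ] 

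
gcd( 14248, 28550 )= 2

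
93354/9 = 31118/3 = 10372.67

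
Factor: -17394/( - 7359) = 26/11=2^1*11^( - 1)*13^1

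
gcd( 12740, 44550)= 10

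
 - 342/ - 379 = 342/379 = 0.90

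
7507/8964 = 7507/8964 = 0.84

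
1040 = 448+592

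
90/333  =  10/37 = 0.27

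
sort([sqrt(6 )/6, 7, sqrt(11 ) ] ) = [sqrt(  6)/6 , sqrt( 11), 7 ] 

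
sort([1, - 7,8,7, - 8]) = [ - 8,-7,1,7,  8]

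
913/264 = 83/24 =3.46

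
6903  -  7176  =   - 273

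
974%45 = 29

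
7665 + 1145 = 8810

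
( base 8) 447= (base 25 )BK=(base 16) 127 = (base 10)295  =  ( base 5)2140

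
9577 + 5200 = 14777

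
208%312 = 208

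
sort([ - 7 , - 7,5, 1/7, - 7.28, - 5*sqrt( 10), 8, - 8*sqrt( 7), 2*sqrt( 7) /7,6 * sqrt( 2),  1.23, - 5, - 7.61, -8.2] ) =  [ - 8*sqrt(7), - 5*sqrt( 10), -8.2, - 7.61, - 7.28, - 7 ,- 7, - 5,1/7, 2*sqrt( 7 ) /7,1.23, 5,8, 6*sqrt (2)] 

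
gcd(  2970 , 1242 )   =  54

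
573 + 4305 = 4878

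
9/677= 9/677  =  0.01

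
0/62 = 0 = 0.00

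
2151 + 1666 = 3817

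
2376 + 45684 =48060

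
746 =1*746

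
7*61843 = 432901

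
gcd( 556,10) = 2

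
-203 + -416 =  - 619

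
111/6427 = 111/6427 = 0.02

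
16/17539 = 16/17539 = 0.00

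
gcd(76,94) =2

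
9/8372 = 9/8372  =  0.00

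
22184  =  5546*4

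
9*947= 8523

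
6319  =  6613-294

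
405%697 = 405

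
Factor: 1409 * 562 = 2^1*281^1*1409^1 = 791858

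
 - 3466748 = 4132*( - 839 ) 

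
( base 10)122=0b1111010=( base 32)3Q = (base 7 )233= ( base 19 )68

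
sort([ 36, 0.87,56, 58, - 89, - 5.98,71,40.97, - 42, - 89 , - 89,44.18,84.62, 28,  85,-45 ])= [ - 89, - 89, - 89,  -  45, - 42, - 5.98,0.87,28,36, 40.97,44.18, 56,58,71,84.62,85 ]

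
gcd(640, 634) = 2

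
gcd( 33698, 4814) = 4814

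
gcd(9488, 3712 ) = 16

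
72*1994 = 143568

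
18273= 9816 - -8457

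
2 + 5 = 7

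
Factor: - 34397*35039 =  -11^1 * 37^1*53^1*59^1 * 947^1 = -  1205236483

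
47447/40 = 47447/40 = 1186.17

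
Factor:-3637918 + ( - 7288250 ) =- 2^3*3^1 * 11^1 *41387^1=-10926168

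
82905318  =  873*94966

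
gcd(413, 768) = 1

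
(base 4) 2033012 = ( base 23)H74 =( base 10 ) 9158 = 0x23C6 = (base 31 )9gd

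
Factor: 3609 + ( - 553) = 3056 = 2^4*191^1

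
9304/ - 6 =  - 1551+1/3 = - 1550.67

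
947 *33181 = 31422407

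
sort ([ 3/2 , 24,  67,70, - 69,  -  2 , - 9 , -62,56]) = [-69, - 62,-9 ,  -  2, 3/2,24, 56,  67,  70 ]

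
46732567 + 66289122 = 113021689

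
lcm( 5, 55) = 55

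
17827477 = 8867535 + 8959942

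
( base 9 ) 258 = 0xD7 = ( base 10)215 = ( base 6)555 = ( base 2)11010111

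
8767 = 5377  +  3390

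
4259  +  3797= 8056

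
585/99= 5 + 10/11  =  5.91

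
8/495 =8/495 = 0.02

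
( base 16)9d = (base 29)5C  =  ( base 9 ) 184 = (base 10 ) 157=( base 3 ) 12211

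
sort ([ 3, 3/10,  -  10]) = [-10, 3/10,3]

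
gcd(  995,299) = 1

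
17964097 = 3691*4867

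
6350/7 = 6350/7 = 907.14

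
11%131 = 11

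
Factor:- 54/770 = -3^3*5^(  -  1)*7^( - 1 )*11^ ( - 1)=-27/385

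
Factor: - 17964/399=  - 5988/133 = - 2^2*3^1 * 7^( - 1 )*19^( - 1 ) * 499^1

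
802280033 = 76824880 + 725455153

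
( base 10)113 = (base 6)305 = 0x71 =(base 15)78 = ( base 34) 3b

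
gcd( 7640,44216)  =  8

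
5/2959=5/2959 = 0.00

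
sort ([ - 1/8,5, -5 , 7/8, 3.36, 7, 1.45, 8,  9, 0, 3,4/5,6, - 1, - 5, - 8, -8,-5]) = [ - 8, - 8, - 5, - 5 , - 5, - 1, - 1/8, 0 , 4/5, 7/8 , 1.45 , 3, 3.36,  5, 6, 7, 8,9]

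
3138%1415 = 308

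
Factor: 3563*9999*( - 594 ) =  - 21162103578 = - 2^1*3^5*7^1 * 11^2*101^1* 509^1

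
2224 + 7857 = 10081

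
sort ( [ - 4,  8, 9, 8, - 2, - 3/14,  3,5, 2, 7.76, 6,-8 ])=[- 8,-4,- 2 , - 3/14, 2, 3, 5, 6,7.76, 8,8, 9 ]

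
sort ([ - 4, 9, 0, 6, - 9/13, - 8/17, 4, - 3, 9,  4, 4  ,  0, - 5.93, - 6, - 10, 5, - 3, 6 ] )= [  -  10, - 6,  -  5.93, - 4 , - 3, - 3, - 9/13, - 8/17, 0, 0, 4,4,4, 5, 6, 6,9,9 ]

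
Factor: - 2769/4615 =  - 3^1 * 5^( -1)  =  -  3/5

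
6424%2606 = 1212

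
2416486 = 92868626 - 90452140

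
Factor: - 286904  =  -2^3 * 35863^1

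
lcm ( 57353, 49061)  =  4072063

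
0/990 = 0 = 0.00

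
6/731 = 6/731 = 0.01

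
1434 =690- - 744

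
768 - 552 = 216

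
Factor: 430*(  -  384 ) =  - 165120 = - 2^8*3^1 * 5^1*43^1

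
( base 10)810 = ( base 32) PA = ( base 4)30222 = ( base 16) 32A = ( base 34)ns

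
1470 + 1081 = 2551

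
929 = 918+11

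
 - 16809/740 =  - 23+ 211/740 = -22.71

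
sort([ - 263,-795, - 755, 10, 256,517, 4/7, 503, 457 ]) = [ -795,-755,-263, 4/7, 10,256,  457, 503, 517 ]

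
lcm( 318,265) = 1590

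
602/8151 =602/8151  =  0.07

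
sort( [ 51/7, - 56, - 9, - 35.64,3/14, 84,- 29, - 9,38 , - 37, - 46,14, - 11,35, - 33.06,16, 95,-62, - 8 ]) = [ - 62,-56, - 46 , - 37, - 35.64, - 33.06, - 29, - 11, - 9, - 9, - 8, 3/14, 51/7,  14,16,35,38, 84,95 ]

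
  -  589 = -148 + -441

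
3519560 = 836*4210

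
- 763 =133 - 896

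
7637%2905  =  1827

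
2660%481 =255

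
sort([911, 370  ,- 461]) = [ - 461,370,911 ] 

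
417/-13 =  - 33  +  12/13  =  - 32.08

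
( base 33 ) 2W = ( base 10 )98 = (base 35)2s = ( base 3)10122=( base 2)1100010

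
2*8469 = 16938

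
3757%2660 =1097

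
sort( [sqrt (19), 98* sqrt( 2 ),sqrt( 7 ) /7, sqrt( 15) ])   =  [sqrt( 7)/7,sqrt(15 ),sqrt(19),98*sqrt ( 2)]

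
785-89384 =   -  88599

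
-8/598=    - 4/299 = -0.01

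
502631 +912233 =1414864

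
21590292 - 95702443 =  - 74112151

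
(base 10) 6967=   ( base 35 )5o2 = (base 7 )26212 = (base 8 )15467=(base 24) C27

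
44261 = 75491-31230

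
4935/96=1645/32= 51.41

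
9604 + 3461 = 13065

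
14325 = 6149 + 8176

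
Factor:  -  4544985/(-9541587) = 1514995/3180529 = 5^1*11^(-1 )*289139^(-1)*302999^1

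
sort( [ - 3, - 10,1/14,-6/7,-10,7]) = [-10,- 10,-3,  -  6/7, 1/14, 7 ] 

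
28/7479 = 28/7479 = 0.00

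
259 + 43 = 302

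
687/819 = 229/273  =  0.84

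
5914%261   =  172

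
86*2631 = 226266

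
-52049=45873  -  97922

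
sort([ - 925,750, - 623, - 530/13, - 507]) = [ - 925,-623, - 507, - 530/13,750]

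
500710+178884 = 679594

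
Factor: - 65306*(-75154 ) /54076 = 11^( - 1)*53^1*709^1*1229^(- 1)* 32653^1 =1227001781/13519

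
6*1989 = 11934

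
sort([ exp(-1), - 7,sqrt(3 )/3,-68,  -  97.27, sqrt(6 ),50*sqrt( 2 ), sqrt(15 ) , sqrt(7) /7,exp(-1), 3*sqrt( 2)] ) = [  -  97.27, - 68,- 7, exp( - 1),  exp(-1), sqrt( 7) /7,sqrt(3)/3, sqrt( 6),sqrt( 15),3*sqrt(2) , 50*sqrt( 2 )]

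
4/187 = 4/187 = 0.02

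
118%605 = 118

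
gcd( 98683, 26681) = 1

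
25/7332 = 25/7332=0.00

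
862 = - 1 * ( -862 )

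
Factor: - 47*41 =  - 1927 = - 41^1*47^1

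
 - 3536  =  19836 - 23372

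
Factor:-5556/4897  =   - 2^2*3^1 * 59^( - 1) * 83^( - 1)*463^1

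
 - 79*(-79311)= 6265569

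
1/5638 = 1/5638 = 0.00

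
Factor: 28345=5^1*5669^1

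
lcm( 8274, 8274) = 8274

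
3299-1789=1510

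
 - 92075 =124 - 92199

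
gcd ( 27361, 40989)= 1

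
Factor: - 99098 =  - 2^1*49549^1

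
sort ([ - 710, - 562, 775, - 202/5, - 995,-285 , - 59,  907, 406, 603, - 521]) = [  -  995, - 710,-562,-521, - 285 , - 59,  -  202/5, 406,603, 775, 907 ] 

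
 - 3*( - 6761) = 20283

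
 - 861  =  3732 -4593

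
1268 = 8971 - 7703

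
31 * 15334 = 475354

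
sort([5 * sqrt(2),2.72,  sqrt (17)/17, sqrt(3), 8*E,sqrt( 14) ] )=[ sqrt( 17 )/17,sqrt( 3 ),2.72,sqrt(14),5*sqrt ( 2 ),8*E ]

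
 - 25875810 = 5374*( - 4815)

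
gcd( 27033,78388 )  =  1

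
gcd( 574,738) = 82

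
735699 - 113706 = 621993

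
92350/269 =92350/269 = 343.31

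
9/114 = 3/38= 0.08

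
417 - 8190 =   -  7773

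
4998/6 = 833 = 833.00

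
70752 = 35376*2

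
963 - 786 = 177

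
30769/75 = 30769/75 = 410.25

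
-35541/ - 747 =47 + 48/83 = 47.58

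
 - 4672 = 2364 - 7036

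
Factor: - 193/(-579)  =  1/3 = 3^( - 1) 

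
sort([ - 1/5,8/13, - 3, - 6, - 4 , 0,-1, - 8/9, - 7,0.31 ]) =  [ - 7, - 6, -4, - 3, - 1,  -  8/9, - 1/5, 0,0.31,8/13 ]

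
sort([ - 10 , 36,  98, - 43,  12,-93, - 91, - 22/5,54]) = [ - 93,-91,  -  43, - 10,-22/5,  12,  36,  54,98]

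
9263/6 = 1543 +5/6=1543.83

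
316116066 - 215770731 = 100345335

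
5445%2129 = 1187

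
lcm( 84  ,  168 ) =168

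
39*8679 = 338481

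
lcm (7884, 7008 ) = 63072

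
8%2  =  0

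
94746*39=3695094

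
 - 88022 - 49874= - 137896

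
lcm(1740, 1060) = 92220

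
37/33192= 37/33192 = 0.00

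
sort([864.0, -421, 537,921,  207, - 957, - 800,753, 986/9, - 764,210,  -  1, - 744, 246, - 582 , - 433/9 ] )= [ - 957, - 800, - 764, - 744, -582 , - 421, - 433/9, - 1,986/9, 207, 210,246, 537, 753, 864.0,921]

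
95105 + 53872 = 148977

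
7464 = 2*3732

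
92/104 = 23/26=0.88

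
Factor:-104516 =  - 2^2*17^1*29^1*53^1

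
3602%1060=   422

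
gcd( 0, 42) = 42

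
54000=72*750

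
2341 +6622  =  8963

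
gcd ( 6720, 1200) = 240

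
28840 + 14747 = 43587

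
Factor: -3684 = -2^2 * 3^1*307^1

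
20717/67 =20717/67 =309.21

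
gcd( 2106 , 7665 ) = 3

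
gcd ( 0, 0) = 0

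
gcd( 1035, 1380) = 345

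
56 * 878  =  49168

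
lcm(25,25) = 25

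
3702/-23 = -3702/23=-160.96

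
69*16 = 1104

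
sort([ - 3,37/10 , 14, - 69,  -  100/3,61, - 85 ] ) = [-85, - 69, - 100/3, - 3,37/10,14,61] 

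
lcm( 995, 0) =0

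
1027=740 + 287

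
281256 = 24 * 11719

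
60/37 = 60/37 = 1.62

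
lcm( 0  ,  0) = 0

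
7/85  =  7/85 = 0.08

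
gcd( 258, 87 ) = 3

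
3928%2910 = 1018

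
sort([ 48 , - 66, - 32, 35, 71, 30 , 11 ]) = [ - 66,  -  32 , 11 , 30, 35, 48,71]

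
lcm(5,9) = 45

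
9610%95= 15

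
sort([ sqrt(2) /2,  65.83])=[sqrt( 2)/2,  65.83 ] 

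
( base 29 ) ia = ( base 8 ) 1024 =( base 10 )532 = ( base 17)1E5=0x214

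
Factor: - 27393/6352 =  - 2^( - 4)*3^1*23^1 =- 69/16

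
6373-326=6047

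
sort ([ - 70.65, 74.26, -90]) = [ - 90, - 70.65,74.26 ] 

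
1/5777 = 1/5777 = 0.00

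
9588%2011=1544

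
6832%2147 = 391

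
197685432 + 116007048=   313692480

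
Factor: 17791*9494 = 2^1*47^1*101^1*17791^1 = 168907754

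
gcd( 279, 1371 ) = 3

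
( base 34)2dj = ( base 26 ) 42H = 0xAD5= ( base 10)2773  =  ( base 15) C4D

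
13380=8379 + 5001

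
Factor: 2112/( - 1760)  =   - 6/5 = - 2^1*3^1*5^( - 1 )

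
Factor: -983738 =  - 2^1*7^1*29^1*2423^1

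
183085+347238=530323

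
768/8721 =256/2907  =  0.09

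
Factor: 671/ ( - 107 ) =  - 11^1 * 61^1*107^(-1 )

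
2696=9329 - 6633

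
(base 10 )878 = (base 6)4022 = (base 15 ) 3D8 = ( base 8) 1556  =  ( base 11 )729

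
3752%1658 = 436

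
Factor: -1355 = - 5^1*271^1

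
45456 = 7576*6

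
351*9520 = 3341520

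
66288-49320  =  16968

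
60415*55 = 3322825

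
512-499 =13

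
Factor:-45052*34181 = -1539922412 = -2^2*7^2*19^1*257^1*1609^1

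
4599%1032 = 471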